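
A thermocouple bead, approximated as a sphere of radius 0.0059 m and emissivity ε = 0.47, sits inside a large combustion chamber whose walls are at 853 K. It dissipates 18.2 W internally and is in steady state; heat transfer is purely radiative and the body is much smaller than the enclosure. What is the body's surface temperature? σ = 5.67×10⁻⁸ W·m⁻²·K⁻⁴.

T ≈ 1200 K

For a small grey body in a large enclosure, net radiated power = εσA(T⁴ − T_w⁴).
Steady state: P = εσA(T⁴ − T_w⁴) with A = 4πr² = 4.374×10⁻⁴ m².
T⁴ = P/(εσA) + T_w⁴ = 18.2/(0.47·5.67×10⁻⁸·4.374×10⁻⁴) + (853)⁴
    = 1.561×10¹² + 5.294×10¹¹ = 2.091×10¹² K⁴.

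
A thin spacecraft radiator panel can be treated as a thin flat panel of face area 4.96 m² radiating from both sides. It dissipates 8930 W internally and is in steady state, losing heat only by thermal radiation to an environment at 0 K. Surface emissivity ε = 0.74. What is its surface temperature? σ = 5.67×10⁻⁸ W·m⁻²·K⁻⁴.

T ≈ 383 K

Steady state: internal power = radiated power, P = εσA T⁴.
Radiating area A = 2·4.96 = 9.920 m².
T⁴ = P/(εσA) = 8930/(0.74·5.67×10⁻⁸·9.920) = 2.145×10¹⁰ K⁴.
T = (2.145×10¹⁰)^(1/4).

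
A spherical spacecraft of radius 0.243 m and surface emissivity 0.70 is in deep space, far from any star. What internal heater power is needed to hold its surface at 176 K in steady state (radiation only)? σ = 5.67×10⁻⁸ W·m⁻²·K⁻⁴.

P = εσ·4πr²·T⁴.
4πr² = 0.7420 m²; T⁴ = 9.595×10⁸ K⁴.
P = 0.70·5.67×10⁻⁸·0.7420·9.595×10⁸.

P ≈ 28.3 W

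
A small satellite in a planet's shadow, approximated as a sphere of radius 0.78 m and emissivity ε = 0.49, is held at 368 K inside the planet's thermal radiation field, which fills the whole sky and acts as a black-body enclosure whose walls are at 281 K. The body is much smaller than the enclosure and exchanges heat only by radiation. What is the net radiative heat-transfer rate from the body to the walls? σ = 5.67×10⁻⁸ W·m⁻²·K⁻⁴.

For a small grey body in a large enclosure: P_net = εσA(T_body⁴ − T_wall⁴).
A = 4πr² = 7.645 m²; T_body⁴ − T_wall⁴ = 1.834×10¹⁰ − 6.235×10⁹ = 1.210×10¹⁰ K⁴.
|P_net| = 0.49·5.67×10⁻⁸·7.645·1.210×10¹⁰.

P_net ≈ 2570 W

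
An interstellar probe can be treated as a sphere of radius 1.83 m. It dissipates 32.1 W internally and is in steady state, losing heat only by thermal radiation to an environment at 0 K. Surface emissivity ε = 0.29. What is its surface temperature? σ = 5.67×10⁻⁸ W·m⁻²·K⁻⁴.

T ≈ 82.5 K

Steady state: internal power = radiated power, P = εσA T⁴.
Radiating area A = 4πr² = 42.08 m².
T⁴ = P/(εσA) = 32.1/(0.29·5.67×10⁻⁸·42.08) = 4.639×10⁷ K⁴.
T = (4.639×10⁷)^(1/4).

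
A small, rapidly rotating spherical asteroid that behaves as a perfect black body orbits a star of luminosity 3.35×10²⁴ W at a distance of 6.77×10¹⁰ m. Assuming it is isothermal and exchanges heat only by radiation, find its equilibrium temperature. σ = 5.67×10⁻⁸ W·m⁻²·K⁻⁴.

T ≈ 127 K

First find the stellar flux at distance d: S = L/(4πd²) = 3.35×10²⁴/(4π·(6.77×10¹⁰)²) = 58.16 W/m².
For an isothermal sphere, absorbed (1−a)S·πr² = emitted σ·4πr²·T⁴, so T⁴ = (1−a)S/(4σ).
T⁴ = 1.00·58.16/(4·5.67×10⁻⁸) = 2.565×10⁸ K⁴.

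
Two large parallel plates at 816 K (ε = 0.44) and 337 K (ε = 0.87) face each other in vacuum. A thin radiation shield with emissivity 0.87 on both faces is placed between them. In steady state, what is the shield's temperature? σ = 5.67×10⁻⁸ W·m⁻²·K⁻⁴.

In steady state the net flux on the hot side equals that on the cold side.
σ(T₁⁴−T_s⁴)/D₁ = σ(T_s⁴−T₂⁴)/D₂, with D₁ = 1/ε₁+1/ε_s−1 = 2.422, D₂ = 1/ε_s+1/ε₂−1 = 1.299.
Solve for T_s⁴: T_s⁴ = (D₂·T₁⁴ + D₁·T₂⁴)/(D₁+D₂) = 1.632×10¹¹ K⁴.

T_s ≈ 636 K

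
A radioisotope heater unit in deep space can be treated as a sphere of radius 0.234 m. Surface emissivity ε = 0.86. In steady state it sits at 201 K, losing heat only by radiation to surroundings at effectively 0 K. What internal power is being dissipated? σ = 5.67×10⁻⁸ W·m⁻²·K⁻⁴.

Steady state: P = εσA T⁴.
A = 4πr² = 0.6881 m²; T⁴ = (201)⁴ = 1.632×10⁹ K⁴.
P = 0.86 × 5.67×10⁻⁸ × 0.6881 × 1.632×10⁹.

P ≈ 54.8 W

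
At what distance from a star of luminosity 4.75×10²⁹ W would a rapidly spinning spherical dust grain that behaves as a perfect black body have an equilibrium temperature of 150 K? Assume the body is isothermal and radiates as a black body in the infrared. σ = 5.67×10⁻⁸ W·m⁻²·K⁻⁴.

For an isothermal black-emitting sphere, (1−a)S·πr² = σ·4πr²·T⁴ ⇒ S = 4σT⁴/(1−a).
S = 4·5.67×10⁻⁸·(150)⁴/1.00 = 114.8 W/m².
Flux falls as S = L/(4πd²), so d = √(L/(4πS)) = √(4.75×10²⁹/(4π·114.8)).

d ≈ 1.81×10¹³ m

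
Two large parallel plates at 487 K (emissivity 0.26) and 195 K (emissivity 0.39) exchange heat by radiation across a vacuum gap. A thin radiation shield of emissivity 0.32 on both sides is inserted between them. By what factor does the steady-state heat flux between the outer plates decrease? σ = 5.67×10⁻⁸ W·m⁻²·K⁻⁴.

Without shield: q₀ = σΔ(T⁴)/(1/ε₁+1/ε₂−1) with denominator 5.410.
With shield the two gaps are in series; the resistances add: (1/ε₁+1/ε_s−1)+(1/ε_s+1/ε₂−1) = 5.971+4.689 = 10.66.
Heat-flux ratio q₀/q = 10.66/5.410.

factor ≈ 1.97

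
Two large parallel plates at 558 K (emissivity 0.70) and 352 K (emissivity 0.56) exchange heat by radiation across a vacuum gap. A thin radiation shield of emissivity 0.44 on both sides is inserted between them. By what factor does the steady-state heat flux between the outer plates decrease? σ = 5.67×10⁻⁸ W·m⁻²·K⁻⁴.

factor ≈ 2.60

Without shield: q₀ = σΔ(T⁴)/(1/ε₁+1/ε₂−1) with denominator 2.214.
With shield the two gaps are in series; the resistances add: (1/ε₁+1/ε_s−1)+(1/ε_s+1/ε₂−1) = 2.701+3.058 = 5.760.
Heat-flux ratio q₀/q = 5.760/2.214.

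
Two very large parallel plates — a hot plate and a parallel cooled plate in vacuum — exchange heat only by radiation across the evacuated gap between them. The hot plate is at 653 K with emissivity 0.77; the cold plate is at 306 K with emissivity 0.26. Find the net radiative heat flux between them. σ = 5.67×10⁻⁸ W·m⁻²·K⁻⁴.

q ≈ 2370 W/m²

For two infinite grey parallel plates, q = σ(T₁⁴ − T₂⁴)/(1/ε₁ + 1/ε₂ − 1).
T₁⁴ − T₂⁴ = 1.818×10¹¹ − 8.768×10⁹ = 1.731×10¹¹ K⁴.
1/ε₁ + 1/ε₂ − 1 = 1.299 + 3.846 − 1 = 4.145.
q = 5.67×10⁻⁸ × 1.731×10¹¹ / 4.145.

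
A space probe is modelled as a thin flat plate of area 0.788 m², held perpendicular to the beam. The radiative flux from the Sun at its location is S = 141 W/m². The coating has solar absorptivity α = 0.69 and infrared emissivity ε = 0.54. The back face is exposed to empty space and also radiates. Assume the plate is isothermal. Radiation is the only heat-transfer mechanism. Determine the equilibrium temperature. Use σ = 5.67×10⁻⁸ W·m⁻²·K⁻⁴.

At equilibrium, absorbed power = emitted power.
Absorbing cross-section = A = 0.7880 m²; emitting surface = 2A = 1.576 m² (ratio 2).
αS·A_cross = εσ·A_surf·T⁴  ⇒  T⁴ = αS/(ε·2σ).
T⁴ = 0.690·141/(0.54·2·5.67×10⁻⁸) = 1.589×10⁹ K⁴.
T = (1.589×10⁹)^(1/4).

T ≈ 200 K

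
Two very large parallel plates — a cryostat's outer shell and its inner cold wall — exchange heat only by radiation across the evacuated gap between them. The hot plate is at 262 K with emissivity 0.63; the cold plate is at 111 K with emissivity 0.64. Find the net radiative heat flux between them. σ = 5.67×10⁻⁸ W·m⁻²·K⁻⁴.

q ≈ 120 W/m²

For two infinite grey parallel plates, q = σ(T₁⁴ − T₂⁴)/(1/ε₁ + 1/ε₂ − 1).
T₁⁴ − T₂⁴ = 4.712×10⁹ − 1.518×10⁸ = 4.560×10⁹ K⁴.
1/ε₁ + 1/ε₂ − 1 = 1.587 + 1.562 − 1 = 2.150.
q = 5.67×10⁻⁸ × 4.560×10⁹ / 2.150.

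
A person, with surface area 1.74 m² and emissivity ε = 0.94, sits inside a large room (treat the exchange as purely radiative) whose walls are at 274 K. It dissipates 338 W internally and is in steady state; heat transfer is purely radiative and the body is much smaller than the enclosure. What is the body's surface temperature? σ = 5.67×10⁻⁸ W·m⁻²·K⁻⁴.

T ≈ 310 K

For a small grey body in a large enclosure, net radiated power = εσA(T⁴ − T_w⁴).
Steady state: P = εσA(T⁴ − T_w⁴) with A = 1.74 m².
T⁴ = P/(εσA) + T_w⁴ = 338/(0.94·5.67×10⁻⁸·1.740) + (274)⁴
    = 3.645×10⁹ + 5.636×10⁹ = 9.281×10⁹ K⁴.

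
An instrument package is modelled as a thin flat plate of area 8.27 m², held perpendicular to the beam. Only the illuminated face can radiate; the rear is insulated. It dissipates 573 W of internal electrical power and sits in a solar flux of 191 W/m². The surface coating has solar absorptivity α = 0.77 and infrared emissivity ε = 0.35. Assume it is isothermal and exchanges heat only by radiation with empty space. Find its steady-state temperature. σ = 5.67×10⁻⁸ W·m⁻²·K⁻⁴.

At steady state, absorbed solar power + internal power = radiated power.
Absorbed: α·S·A_cross = 0.77·191·8.270 = 1216 W (cross-section A).
Total input = 1216 + 573 = 1789 W.
Radiated: εσ·A_surf·T⁴ with A_surf = A = 8.270 m².
T⁴ = 1789/(0.35·5.67×10⁻⁸·8.270) = 1.090×10¹⁰ K⁴.

T ≈ 323 K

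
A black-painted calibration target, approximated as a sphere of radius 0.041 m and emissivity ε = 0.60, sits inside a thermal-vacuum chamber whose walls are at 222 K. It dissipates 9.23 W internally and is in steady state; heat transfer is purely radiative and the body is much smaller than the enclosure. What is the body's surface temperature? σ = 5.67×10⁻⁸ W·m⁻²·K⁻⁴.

T ≈ 352 K

For a small grey body in a large enclosure, net radiated power = εσA(T⁴ − T_w⁴).
Steady state: P = εσA(T⁴ − T_w⁴) with A = 4πr² = 0.02112 m².
T⁴ = P/(εσA) + T_w⁴ = 9.23/(0.60·5.67×10⁻⁸·0.02112) + (222)⁴
    = 1.284×10¹⁰ + 2.429×10⁹ = 1.527×10¹⁰ K⁴.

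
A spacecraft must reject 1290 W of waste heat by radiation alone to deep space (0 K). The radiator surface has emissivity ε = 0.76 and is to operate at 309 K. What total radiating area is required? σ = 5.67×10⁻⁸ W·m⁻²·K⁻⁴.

P = εσA T⁴ ⇒ A = P/(εσT⁴).
T⁴ = 9.117×10⁹ K⁴.
A = 1290/(0.76 × 5.67×10⁻⁸ × 9.117×10⁹).

A ≈ 3.28 m²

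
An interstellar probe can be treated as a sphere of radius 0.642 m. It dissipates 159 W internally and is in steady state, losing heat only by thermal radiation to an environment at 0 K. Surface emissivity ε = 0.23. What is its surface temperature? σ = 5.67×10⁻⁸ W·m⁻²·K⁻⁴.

Steady state: internal power = radiated power, P = εσA T⁴.
Radiating area A = 4πr² = 5.179 m².
T⁴ = P/(εσA) = 159/(0.23·5.67×10⁻⁸·5.179) = 2.354×10⁹ K⁴.
T = (2.354×10⁹)^(1/4).

T ≈ 220 K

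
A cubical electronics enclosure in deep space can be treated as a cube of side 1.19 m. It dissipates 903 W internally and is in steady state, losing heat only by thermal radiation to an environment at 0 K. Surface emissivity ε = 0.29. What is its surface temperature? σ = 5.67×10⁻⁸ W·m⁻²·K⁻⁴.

Steady state: internal power = radiated power, P = εσA T⁴.
Radiating area A = 6L² = 8.497 m².
T⁴ = P/(εσA) = 903/(0.29·5.67×10⁻⁸·8.497) = 6.463×10⁹ K⁴.
T = (6.463×10⁹)^(1/4).

T ≈ 284 K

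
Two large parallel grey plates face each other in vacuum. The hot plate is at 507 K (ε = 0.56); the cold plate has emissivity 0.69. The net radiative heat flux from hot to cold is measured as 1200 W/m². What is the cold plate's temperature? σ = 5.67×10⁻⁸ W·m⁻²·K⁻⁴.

q = σ(T₁⁴ − T₂⁴)/(1/ε₁ + 1/ε₂ − 1); denominator = 2.235.
T₂⁴ = T₁⁴ − q·(1/ε₁+1/ε₂−1)/σ = 6.607×10¹⁰ − 1200·2.235/5.67×10⁻⁸
    = 1.877×10¹⁰ K⁴.

T₂ ≈ 370 K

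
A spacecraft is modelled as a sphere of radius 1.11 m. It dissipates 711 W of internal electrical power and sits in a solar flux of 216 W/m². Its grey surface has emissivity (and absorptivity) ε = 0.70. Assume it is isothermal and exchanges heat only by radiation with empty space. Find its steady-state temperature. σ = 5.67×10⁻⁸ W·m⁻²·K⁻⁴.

At steady state, absorbed solar power + internal power = radiated power.
Absorbed: α·S·A_cross = 0.70·216·3.871 = 585.3 W (cross-section πr²).
Total input = 585.3 + 711 = 1296 W.
Radiated: εσ·A_surf·T⁴ with A_surf = 4πr² = 15.48 m².
T⁴ = 1296/(0.70·5.67×10⁻⁸·15.48) = 2.109×10⁹ K⁴.

T ≈ 214 K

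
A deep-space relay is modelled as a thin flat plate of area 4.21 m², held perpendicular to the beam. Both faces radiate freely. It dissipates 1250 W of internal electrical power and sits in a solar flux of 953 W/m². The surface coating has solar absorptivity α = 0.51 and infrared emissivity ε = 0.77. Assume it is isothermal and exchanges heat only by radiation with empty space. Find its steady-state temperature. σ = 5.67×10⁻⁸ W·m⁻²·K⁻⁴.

At steady state, absorbed solar power + internal power = radiated power.
Absorbed: α·S·A_cross = 0.51·953·4.210 = 2046 W (cross-section A).
Total input = 2046 + 1250 = 3296 W.
Radiated: εσ·A_surf·T⁴ with A_surf = 2A = 8.420 m².
T⁴ = 3296/(0.77·5.67×10⁻⁸·8.420) = 8.967×10⁹ K⁴.

T ≈ 308 K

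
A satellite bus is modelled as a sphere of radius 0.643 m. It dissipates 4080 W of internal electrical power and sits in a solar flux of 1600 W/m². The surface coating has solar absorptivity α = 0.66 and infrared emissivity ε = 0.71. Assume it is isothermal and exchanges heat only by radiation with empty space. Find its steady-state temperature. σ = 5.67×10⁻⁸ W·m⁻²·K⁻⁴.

At steady state, absorbed solar power + internal power = radiated power.
Absorbed: α·S·A_cross = 0.66·1600·1.299 = 1372 W (cross-section πr²).
Total input = 1372 + 4080 = 5452 W.
Radiated: εσ·A_surf·T⁴ with A_surf = 4πr² = 5.196 m².
T⁴ = 5452/(0.71·5.67×10⁻⁸·5.196) = 2.606×10¹⁰ K⁴.

T ≈ 402 K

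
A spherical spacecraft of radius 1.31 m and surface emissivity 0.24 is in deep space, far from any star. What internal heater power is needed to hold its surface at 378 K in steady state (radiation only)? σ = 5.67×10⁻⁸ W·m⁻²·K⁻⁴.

P ≈ 5990 W

P = εσ·4πr²·T⁴.
4πr² = 21.57 m²; T⁴ = 2.042×10¹⁰ K⁴.
P = 0.24·5.67×10⁻⁸·21.57·2.042×10¹⁰.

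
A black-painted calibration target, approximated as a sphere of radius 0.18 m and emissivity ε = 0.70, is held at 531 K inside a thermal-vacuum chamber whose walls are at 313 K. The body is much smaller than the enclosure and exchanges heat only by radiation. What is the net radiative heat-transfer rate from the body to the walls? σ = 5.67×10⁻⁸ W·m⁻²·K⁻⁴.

P_net ≈ 1130 W

For a small grey body in a large enclosure: P_net = εσA(T_body⁴ − T_wall⁴).
A = 4πr² = 0.4072 m²; T_body⁴ − T_wall⁴ = 7.950×10¹⁰ − 9.598×10⁹ = 6.990×10¹⁰ K⁴.
|P_net| = 0.70·5.67×10⁻⁸·0.4072·6.990×10¹⁰.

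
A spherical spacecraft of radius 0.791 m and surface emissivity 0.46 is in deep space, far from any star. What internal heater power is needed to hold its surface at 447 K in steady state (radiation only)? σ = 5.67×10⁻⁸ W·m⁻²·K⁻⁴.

P ≈ 8190 W

P = εσ·4πr²·T⁴.
4πr² = 7.863 m²; T⁴ = 3.992×10¹⁰ K⁴.
P = 0.46·5.67×10⁻⁸·7.863·3.992×10¹⁰.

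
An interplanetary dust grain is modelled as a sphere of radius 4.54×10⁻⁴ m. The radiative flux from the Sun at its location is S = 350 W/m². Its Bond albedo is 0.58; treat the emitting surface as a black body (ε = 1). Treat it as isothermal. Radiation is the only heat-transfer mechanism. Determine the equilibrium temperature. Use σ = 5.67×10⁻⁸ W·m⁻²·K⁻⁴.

T ≈ 160 K

At equilibrium, absorbed power = emitted power.
Absorbing cross-section = πr² = 6.475×10⁻⁷ m²; emitting surface = 4πr² = 2.590×10⁻⁶ m² (ratio 4).
(1−a)S·A_cross = εσ·A_surf·T⁴  ⇒  T⁴ = (1−a)S/(4σ).
T⁴ = 0.420·350/(4·5.67×10⁻⁸) = 6.481×10⁸ K⁴.
T = (6.481×10⁸)^(1/4).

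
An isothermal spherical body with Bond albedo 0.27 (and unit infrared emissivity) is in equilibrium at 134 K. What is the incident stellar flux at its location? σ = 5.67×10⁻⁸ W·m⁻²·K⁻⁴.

S ≈ 100 W/m²

(1−a)S·πr² = σ·4πr²·T⁴ ⇒ S = 4σT⁴/(1−a).
S = 4·5.67×10⁻⁸·3.224×10⁸/0.730.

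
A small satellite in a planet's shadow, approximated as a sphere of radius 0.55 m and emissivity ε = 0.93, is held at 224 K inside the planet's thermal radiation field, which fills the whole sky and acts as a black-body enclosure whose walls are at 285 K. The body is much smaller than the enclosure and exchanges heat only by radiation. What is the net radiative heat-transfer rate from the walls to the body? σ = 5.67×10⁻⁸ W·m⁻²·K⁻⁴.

P_net ≈ 818 W

For a small grey body in a large enclosure: P_net = εσA(T_body⁴ − T_wall⁴).
A = 4πr² = 3.801 m²; T_body⁴ − T_wall⁴ = 2.518×10⁹ − 6.598×10⁹ = -4.080×10⁹ K⁴.
|P_net| = 0.93·5.67×10⁻⁸·3.801·4.080×10⁹.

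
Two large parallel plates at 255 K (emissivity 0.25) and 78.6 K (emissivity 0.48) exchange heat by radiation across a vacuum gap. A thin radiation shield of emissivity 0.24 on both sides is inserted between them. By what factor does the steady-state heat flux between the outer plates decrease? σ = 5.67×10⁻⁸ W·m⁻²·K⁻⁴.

Without shield: q₀ = σΔ(T⁴)/(1/ε₁+1/ε₂−1) with denominator 5.083.
With shield the two gaps are in series; the resistances add: (1/ε₁+1/ε_s−1)+(1/ε_s+1/ε₂−1) = 7.167+5.250 = 12.42.
Heat-flux ratio q₀/q = 12.42/5.083.

factor ≈ 2.44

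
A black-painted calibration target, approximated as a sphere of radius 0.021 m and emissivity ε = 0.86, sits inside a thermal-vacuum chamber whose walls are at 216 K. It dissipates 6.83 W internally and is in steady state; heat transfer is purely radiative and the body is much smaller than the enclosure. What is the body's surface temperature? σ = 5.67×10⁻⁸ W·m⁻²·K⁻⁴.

T ≈ 407 K

For a small grey body in a large enclosure, net radiated power = εσA(T⁴ − T_w⁴).
Steady state: P = εσA(T⁴ − T_w⁴) with A = 4πr² = 0.005542 m².
T⁴ = P/(εσA) + T_w⁴ = 6.83/(0.86·5.67×10⁻⁸·0.005542) + (216)⁴
    = 2.527×10¹⁰ + 2.177×10⁹ = 2.745×10¹⁰ K⁴.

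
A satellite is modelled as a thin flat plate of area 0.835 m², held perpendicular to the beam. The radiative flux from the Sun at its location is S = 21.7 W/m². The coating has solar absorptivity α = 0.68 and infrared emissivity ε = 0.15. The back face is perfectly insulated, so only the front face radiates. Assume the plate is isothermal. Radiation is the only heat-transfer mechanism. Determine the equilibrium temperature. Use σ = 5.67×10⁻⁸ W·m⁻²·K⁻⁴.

At equilibrium, absorbed power = emitted power.
Absorbing cross-section = A = 0.8350 m²; emitting surface = A = 0.8350 m² (ratio 1).
αS·A_cross = εσ·A_surf·T⁴  ⇒  T⁴ = αS/(ε·1σ).
T⁴ = 0.680·21.7/(0.15·1·5.67×10⁻⁸) = 1.735×10⁹ K⁴.
T = (1.735×10⁹)^(1/4).

T ≈ 204 K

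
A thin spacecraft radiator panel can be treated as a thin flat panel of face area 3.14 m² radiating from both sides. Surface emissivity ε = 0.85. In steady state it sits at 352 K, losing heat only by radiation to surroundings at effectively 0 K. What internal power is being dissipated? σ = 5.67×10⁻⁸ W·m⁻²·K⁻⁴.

P ≈ 4650 W

Steady state: P = εσA T⁴.
A = 2·3.14 = 6.280 m²; T⁴ = (352)⁴ = 1.535×10¹⁰ K⁴.
P = 0.85 × 5.67×10⁻⁸ × 6.280 × 1.535×10¹⁰.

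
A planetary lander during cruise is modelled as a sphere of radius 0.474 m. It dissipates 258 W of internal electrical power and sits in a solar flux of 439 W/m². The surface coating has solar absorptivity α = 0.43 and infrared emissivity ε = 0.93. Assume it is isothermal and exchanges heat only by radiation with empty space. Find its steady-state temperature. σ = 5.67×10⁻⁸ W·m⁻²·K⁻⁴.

T ≈ 226 K

At steady state, absorbed solar power + internal power = radiated power.
Absorbed: α·S·A_cross = 0.43·439·0.7058 = 133.2 W (cross-section πr²).
Total input = 133.2 + 258 = 391.2 W.
Radiated: εσ·A_surf·T⁴ with A_surf = 4πr² = 2.823 m².
T⁴ = 391.2/(0.93·5.67×10⁻⁸·2.823) = 2.628×10⁹ K⁴.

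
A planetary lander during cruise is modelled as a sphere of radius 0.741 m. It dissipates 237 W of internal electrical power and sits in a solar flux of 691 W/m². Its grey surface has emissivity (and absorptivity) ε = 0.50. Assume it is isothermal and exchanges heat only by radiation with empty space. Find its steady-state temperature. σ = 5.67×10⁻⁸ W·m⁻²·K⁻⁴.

T ≈ 255 K

At steady state, absorbed solar power + internal power = radiated power.
Absorbed: α·S·A_cross = 0.50·691·1.725 = 596.0 W (cross-section πr²).
Total input = 596.0 + 237 = 833.0 W.
Radiated: εσ·A_surf·T⁴ with A_surf = 4πr² = 6.900 m².
T⁴ = 833.0/(0.50·5.67×10⁻⁸·6.900) = 4.258×10⁹ K⁴.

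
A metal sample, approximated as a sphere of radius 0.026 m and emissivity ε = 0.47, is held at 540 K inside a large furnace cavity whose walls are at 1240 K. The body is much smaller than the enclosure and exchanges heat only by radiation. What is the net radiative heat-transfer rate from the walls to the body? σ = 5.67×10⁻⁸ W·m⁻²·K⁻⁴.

For a small grey body in a large enclosure: P_net = εσA(T_body⁴ − T_wall⁴).
A = 4πr² = 0.008495 m²; T_body⁴ − T_wall⁴ = 8.503×10¹⁰ − 2.364×10¹² = -2.279×10¹² K⁴.
|P_net| = 0.47·5.67×10⁻⁸·0.008495·2.279×10¹².

P_net ≈ 516 W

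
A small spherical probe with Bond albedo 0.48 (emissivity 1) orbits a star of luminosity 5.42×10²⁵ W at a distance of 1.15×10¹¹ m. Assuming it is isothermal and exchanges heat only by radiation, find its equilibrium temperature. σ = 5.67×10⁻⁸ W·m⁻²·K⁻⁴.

T ≈ 165 K

First find the stellar flux at distance d: S = L/(4πd²) = 5.42×10²⁵/(4π·(1.15×10¹¹)²) = 326.1 W/m².
For an isothermal sphere, absorbed (1−a)S·πr² = emitted σ·4πr²·T⁴, so T⁴ = (1−a)S/(4σ).
T⁴ = 0.520·326.1/(4·5.67×10⁻⁸) = 7.477×10⁸ K⁴.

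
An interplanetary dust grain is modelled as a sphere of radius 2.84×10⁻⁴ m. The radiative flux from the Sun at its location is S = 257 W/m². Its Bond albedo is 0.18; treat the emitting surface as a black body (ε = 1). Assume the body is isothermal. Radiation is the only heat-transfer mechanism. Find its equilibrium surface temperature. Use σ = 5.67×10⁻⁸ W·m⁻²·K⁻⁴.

At equilibrium, absorbed power = emitted power.
Absorbing cross-section = πr² = 2.534×10⁻⁷ m²; emitting surface = 4πr² = 1.014×10⁻⁶ m² (ratio 4).
(1−a)S·A_cross = εσ·A_surf·T⁴  ⇒  T⁴ = (1−a)S/(4σ).
T⁴ = 0.820·257/(4·5.67×10⁻⁸) = 9.292×10⁸ K⁴.
T = (9.292×10⁸)^(1/4).

T ≈ 175 K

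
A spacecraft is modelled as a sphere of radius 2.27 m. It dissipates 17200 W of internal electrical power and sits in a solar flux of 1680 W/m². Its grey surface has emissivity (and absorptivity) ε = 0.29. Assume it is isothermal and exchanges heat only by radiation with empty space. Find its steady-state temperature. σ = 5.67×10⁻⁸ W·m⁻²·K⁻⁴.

T ≈ 392 K

At steady state, absorbed solar power + internal power = radiated power.
Absorbed: α·S·A_cross = 0.29·1680·16.19 = 7887 W (cross-section πr²).
Total input = 7887 + 17200 = 25090 W.
Radiated: εσ·A_surf·T⁴ with A_surf = 4πr² = 64.75 m².
T⁴ = 25090/(0.29·5.67×10⁻⁸·64.75) = 2.356×10¹⁰ K⁴.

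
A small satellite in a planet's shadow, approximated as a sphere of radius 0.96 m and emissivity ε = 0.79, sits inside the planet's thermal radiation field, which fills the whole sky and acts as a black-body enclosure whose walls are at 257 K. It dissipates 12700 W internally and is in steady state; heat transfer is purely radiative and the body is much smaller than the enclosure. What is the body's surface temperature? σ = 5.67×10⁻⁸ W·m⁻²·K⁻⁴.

T ≈ 412 K

For a small grey body in a large enclosure, net radiated power = εσA(T⁴ − T_w⁴).
Steady state: P = εσA(T⁴ − T_w⁴) with A = 4πr² = 11.58 m².
T⁴ = P/(εσA) + T_w⁴ = 12700/(0.79·5.67×10⁻⁸·11.58) + (257)⁴
    = 2.448×10¹⁰ + 4.362×10⁹ = 2.884×10¹⁰ K⁴.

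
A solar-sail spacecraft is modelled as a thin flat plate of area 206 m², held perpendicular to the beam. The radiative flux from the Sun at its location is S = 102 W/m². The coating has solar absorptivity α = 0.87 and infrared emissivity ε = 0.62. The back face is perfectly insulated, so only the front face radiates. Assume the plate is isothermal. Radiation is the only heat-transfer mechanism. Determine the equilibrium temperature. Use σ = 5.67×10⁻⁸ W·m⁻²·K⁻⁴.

At equilibrium, absorbed power = emitted power.
Absorbing cross-section = A = 206.0 m²; emitting surface = A = 206.0 m² (ratio 1).
αS·A_cross = εσ·A_surf·T⁴  ⇒  T⁴ = αS/(ε·1σ).
T⁴ = 0.870·102/(0.62·1·5.67×10⁻⁸) = 2.524×10⁹ K⁴.
T = (2.524×10⁹)^(1/4).

T ≈ 224 K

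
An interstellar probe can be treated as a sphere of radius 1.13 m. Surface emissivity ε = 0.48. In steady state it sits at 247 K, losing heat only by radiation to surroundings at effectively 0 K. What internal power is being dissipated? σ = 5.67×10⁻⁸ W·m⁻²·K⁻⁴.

Steady state: P = εσA T⁴.
A = 4πr² = 16.05 m²; T⁴ = (247)⁴ = 3.722×10⁹ K⁴.
P = 0.48 × 5.67×10⁻⁸ × 16.05 × 3.722×10⁹.

P ≈ 1630 W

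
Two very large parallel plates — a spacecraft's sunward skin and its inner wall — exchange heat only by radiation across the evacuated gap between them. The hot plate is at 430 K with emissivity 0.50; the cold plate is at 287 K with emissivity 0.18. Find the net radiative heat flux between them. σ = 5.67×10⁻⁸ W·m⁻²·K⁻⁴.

For two infinite grey parallel plates, q = σ(T₁⁴ − T₂⁴)/(1/ε₁ + 1/ε₂ − 1).
T₁⁴ − T₂⁴ = 3.419×10¹⁰ − 6.785×10⁹ = 2.740×10¹⁰ K⁴.
1/ε₁ + 1/ε₂ − 1 = 2.000 + 5.556 − 1 = 6.556.
q = 5.67×10⁻⁸ × 2.740×10¹⁰ / 6.556.

q ≈ 237 W/m²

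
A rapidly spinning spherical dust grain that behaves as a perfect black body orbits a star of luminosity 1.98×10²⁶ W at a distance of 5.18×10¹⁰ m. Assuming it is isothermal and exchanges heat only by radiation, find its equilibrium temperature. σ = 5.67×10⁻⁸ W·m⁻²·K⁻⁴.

First find the stellar flux at distance d: S = L/(4πd²) = 1.98×10²⁶/(4π·(5.18×10¹⁰)²) = 5872 W/m².
For an isothermal sphere, absorbed (1−a)S·πr² = emitted σ·4πr²·T⁴, so T⁴ = (1−a)S/(4σ).
T⁴ = 1.00·5872/(4·5.67×10⁻⁸) = 2.589×10¹⁰ K⁴.

T ≈ 401 K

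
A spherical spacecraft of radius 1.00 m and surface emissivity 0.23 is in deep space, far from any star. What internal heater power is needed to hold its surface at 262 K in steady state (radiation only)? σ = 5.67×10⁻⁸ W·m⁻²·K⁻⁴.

P ≈ 772 W

P = εσ·4πr²·T⁴.
4πr² = 12.57 m²; T⁴ = 4.712×10⁹ K⁴.
P = 0.23·5.67×10⁻⁸·12.57·4.712×10⁹.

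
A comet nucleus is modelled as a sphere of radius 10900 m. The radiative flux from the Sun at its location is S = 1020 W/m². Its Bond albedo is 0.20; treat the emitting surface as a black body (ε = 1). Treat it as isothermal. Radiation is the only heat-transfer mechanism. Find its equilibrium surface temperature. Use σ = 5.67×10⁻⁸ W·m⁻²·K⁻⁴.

T ≈ 245 K

At equilibrium, absorbed power = emitted power.
Absorbing cross-section = πr² = 3.733×10⁸ m²; emitting surface = 4πr² = 1.493×10⁹ m² (ratio 4).
(1−a)S·A_cross = εσ·A_surf·T⁴  ⇒  T⁴ = (1−a)S/(4σ).
T⁴ = 0.800·1020/(4·5.67×10⁻⁸) = 3.598×10⁹ K⁴.
T = (3.598×10⁹)^(1/4).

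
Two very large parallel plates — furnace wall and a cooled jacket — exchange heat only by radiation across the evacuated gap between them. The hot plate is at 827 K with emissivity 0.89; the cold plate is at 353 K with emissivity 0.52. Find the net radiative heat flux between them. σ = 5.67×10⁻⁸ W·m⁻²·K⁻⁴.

For two infinite grey parallel plates, q = σ(T₁⁴ − T₂⁴)/(1/ε₁ + 1/ε₂ − 1).
T₁⁴ − T₂⁴ = 4.678×10¹¹ − 1.553×10¹⁰ = 4.522×10¹¹ K⁴.
1/ε₁ + 1/ε₂ − 1 = 1.124 + 1.923 − 1 = 2.047.
q = 5.67×10⁻⁸ × 4.522×10¹¹ / 2.047.

q ≈ 12500 W/m²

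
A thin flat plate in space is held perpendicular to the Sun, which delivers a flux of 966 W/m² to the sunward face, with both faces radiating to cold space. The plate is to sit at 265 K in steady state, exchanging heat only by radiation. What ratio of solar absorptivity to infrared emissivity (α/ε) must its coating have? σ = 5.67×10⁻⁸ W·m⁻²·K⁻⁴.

Balance: αS·A = εσ·2A·T⁴ ⇒ α/ε = 2σT⁴/S.
α/ε = 2·5.67×10⁻⁸·(265)⁴/966 = 2·5.67×10⁻⁸·4.932×10⁹/966.

α/ε ≈ 0.579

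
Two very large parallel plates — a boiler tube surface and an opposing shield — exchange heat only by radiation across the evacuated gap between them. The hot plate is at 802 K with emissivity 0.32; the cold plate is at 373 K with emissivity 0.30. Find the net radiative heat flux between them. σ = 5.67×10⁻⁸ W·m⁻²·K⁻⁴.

q ≈ 4100 W/m²

For two infinite grey parallel plates, q = σ(T₁⁴ − T₂⁴)/(1/ε₁ + 1/ε₂ − 1).
T₁⁴ − T₂⁴ = 4.137×10¹¹ − 1.936×10¹⁰ = 3.944×10¹¹ K⁴.
1/ε₁ + 1/ε₂ − 1 = 3.125 + 3.333 − 1 = 5.458.
q = 5.67×10⁻⁸ × 3.944×10¹¹ / 5.458.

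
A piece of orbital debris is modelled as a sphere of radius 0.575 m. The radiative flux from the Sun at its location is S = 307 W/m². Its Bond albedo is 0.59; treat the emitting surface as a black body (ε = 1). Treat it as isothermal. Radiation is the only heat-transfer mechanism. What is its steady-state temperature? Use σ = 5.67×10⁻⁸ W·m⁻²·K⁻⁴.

At equilibrium, absorbed power = emitted power.
Absorbing cross-section = πr² = 1.039 m²; emitting surface = 4πr² = 4.155 m² (ratio 4).
(1−a)S·A_cross = εσ·A_surf·T⁴  ⇒  T⁴ = (1−a)S/(4σ).
T⁴ = 0.410·307/(4·5.67×10⁻⁸) = 5.550×10⁸ K⁴.
T = (5.550×10⁸)^(1/4).

T ≈ 153 K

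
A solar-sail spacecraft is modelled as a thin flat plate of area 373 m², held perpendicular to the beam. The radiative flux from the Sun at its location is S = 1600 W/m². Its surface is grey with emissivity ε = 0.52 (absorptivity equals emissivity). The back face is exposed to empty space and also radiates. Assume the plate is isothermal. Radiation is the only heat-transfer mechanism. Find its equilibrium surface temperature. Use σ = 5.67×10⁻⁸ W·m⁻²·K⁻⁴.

T ≈ 345 K

At equilibrium, absorbed power = emitted power.
Absorbing cross-section = A = 373.0 m²; emitting surface = 2A = 746.0 m² (ratio 2).
εS·A_cross = εσ·A_surf·T⁴  ⇒  T⁴ = S/(2σ)   (ε cancels).
T⁴ = 1600/(2·5.67×10⁻⁸) = 1.411×10¹⁰ K⁴.
T = (1.411×10¹⁰)^(1/4).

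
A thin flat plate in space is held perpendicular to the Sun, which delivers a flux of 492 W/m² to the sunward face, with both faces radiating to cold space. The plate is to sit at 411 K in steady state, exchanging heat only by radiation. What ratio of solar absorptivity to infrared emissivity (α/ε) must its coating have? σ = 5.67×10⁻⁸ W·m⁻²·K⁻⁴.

Balance: αS·A = εσ·2A·T⁴ ⇒ α/ε = 2σT⁴/S.
α/ε = 2·5.67×10⁻⁸·(411)⁴/492 = 2·5.67×10⁻⁸·2.853×10¹⁰/492.

α/ε ≈ 6.58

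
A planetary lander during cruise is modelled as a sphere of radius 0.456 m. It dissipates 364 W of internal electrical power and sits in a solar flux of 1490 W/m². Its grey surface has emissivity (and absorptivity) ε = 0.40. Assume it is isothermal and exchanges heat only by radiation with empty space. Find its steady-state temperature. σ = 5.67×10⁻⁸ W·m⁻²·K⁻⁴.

T ≈ 336 K

At steady state, absorbed solar power + internal power = radiated power.
Absorbed: α·S·A_cross = 0.40·1490·0.6533 = 389.3 W (cross-section πr²).
Total input = 389.3 + 364 = 753.3 W.
Radiated: εσ·A_surf·T⁴ with A_surf = 4πr² = 2.613 m².
T⁴ = 753.3/(0.40·5.67×10⁻⁸·2.613) = 1.271×10¹⁰ K⁴.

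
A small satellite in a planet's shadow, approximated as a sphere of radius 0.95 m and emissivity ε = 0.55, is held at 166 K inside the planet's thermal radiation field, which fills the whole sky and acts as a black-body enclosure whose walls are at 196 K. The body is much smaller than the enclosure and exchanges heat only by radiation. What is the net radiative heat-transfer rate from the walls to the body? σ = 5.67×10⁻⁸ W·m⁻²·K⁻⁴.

P_net ≈ 253 W

For a small grey body in a large enclosure: P_net = εσA(T_body⁴ − T_wall⁴).
A = 4πr² = 11.34 m²; T_body⁴ − T_wall⁴ = 7.593×10⁸ − 1.476×10⁹ = -7.165×10⁸ K⁴.
|P_net| = 0.55·5.67×10⁻⁸·11.34·7.165×10⁸.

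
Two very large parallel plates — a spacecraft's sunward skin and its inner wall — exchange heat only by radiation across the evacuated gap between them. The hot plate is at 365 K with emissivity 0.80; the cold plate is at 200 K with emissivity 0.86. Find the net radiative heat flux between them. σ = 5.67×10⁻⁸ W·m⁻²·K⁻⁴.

For two infinite grey parallel plates, q = σ(T₁⁴ − T₂⁴)/(1/ε₁ + 1/ε₂ − 1).
T₁⁴ − T₂⁴ = 1.775×10¹⁰ − 1.600×10⁹ = 1.615×10¹⁰ K⁴.
1/ε₁ + 1/ε₂ − 1 = 1.250 + 1.163 − 1 = 1.413.
q = 5.67×10⁻⁸ × 1.615×10¹⁰ / 1.413.

q ≈ 648 W/m²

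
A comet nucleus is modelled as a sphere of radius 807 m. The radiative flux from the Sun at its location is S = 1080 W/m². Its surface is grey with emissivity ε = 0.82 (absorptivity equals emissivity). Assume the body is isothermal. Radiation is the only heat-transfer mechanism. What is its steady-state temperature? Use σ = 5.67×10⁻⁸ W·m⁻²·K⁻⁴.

T ≈ 263 K

At equilibrium, absorbed power = emitted power.
Absorbing cross-section = πr² = 2.046×10⁶ m²; emitting surface = 4πr² = 8.184×10⁶ m² (ratio 4).
εS·A_cross = εσ·A_surf·T⁴  ⇒  T⁴ = S/(4σ)   (ε cancels).
T⁴ = 1080/(4·5.67×10⁻⁸) = 4.762×10⁹ K⁴.
T = (4.762×10⁹)^(1/4).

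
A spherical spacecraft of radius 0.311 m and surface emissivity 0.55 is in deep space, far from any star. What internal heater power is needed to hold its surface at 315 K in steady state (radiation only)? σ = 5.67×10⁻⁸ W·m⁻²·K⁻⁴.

P ≈ 373 W

P = εσ·4πr²·T⁴.
4πr² = 1.215 m²; T⁴ = 9.846×10⁹ K⁴.
P = 0.55·5.67×10⁻⁸·1.215·9.846×10⁹.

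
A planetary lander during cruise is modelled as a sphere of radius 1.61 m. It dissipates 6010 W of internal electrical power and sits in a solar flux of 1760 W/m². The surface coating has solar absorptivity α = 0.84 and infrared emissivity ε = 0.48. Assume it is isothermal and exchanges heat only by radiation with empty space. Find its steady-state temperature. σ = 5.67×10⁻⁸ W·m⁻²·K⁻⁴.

At steady state, absorbed solar power + internal power = radiated power.
Absorbed: α·S·A_cross = 0.84·1760·8.143 = 12040 W (cross-section πr²).
Total input = 12040 + 6010 = 18050 W.
Radiated: εσ·A_surf·T⁴ with A_surf = 4πr² = 32.57 m².
T⁴ = 18050/(0.48·5.67×10⁻⁸·32.57) = 2.036×10¹⁰ K⁴.

T ≈ 378 K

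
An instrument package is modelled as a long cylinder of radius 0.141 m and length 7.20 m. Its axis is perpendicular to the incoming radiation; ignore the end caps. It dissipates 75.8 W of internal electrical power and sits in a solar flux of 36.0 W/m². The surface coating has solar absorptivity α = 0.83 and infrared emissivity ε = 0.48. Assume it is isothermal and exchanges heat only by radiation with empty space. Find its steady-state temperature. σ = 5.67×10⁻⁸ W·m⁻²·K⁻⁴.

At steady state, absorbed solar power + internal power = radiated power.
Absorbed: α·S·A_cross = 0.83·36.0·2.030 = 60.67 W (cross-section 2rL).
Total input = 60.67 + 75.8 = 136.5 W.
Radiated: εσ·A_surf·T⁴ with A_surf = 2πrL = 6.379 m².
T⁴ = 136.5/(0.48·5.67×10⁻⁸·6.379) = 7.861×10⁸ K⁴.

T ≈ 167 K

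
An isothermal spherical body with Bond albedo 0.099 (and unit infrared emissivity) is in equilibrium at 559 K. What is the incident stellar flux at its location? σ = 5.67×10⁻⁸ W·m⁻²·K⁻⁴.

S ≈ 24600 W/m²

(1−a)S·πr² = σ·4πr²·T⁴ ⇒ S = 4σT⁴/(1−a).
S = 4·5.67×10⁻⁸·9.764×10¹⁰/0.901.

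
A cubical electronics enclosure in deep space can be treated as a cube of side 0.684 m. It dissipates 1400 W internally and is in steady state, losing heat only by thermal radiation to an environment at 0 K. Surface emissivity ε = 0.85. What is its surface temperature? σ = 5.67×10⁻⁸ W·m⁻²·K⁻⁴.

Steady state: internal power = radiated power, P = εσA T⁴.
Radiating area A = 6L² = 2.807 m².
T⁴ = P/(εσA) = 1400/(0.85·5.67×10⁻⁸·2.807) = 1.035×10¹⁰ K⁴.
T = (1.035×10¹⁰)^(1/4).

T ≈ 319 K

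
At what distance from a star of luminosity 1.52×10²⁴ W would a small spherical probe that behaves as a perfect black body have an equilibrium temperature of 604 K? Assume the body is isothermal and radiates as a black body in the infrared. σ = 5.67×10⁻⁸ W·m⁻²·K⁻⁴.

d ≈ 2.00×10⁹ m

For an isothermal black-emitting sphere, (1−a)S·πr² = σ·4πr²·T⁴ ⇒ S = 4σT⁴/(1−a).
S = 4·5.67×10⁻⁸·(604)⁴/1.00 = 30180 W/m².
Flux falls as S = L/(4πd²), so d = √(L/(4πS)) = √(1.52×10²⁴/(4π·30180)).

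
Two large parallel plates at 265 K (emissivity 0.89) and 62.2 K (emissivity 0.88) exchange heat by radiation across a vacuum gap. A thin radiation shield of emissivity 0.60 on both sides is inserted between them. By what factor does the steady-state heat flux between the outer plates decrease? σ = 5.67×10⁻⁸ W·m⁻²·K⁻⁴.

Without shield: q₀ = σΔ(T⁴)/(1/ε₁+1/ε₂−1) with denominator 1.260.
With shield the two gaps are in series; the resistances add: (1/ε₁+1/ε_s−1)+(1/ε_s+1/ε₂−1) = 1.790+1.803 = 3.593.
Heat-flux ratio q₀/q = 3.593/1.260.

factor ≈ 2.85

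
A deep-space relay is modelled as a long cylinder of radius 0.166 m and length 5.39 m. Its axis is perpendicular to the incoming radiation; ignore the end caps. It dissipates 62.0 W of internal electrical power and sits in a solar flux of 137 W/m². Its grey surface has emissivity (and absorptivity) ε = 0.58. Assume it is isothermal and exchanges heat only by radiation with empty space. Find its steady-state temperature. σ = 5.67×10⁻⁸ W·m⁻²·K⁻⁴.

At steady state, absorbed solar power + internal power = radiated power.
Absorbed: α·S·A_cross = 0.58·137·1.789 = 142.2 W (cross-section 2rL).
Total input = 142.2 + 62.0 = 204.2 W.
Radiated: εσ·A_surf·T⁴ with A_surf = 2πrL = 5.622 m².
T⁴ = 204.2/(0.58·5.67×10⁻⁸·5.622) = 1.104×10⁹ K⁴.

T ≈ 182 K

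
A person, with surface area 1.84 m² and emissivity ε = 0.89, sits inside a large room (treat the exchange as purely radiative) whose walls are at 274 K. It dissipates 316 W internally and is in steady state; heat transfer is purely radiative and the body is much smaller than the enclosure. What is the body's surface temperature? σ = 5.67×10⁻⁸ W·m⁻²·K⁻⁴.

T ≈ 308 K

For a small grey body in a large enclosure, net radiated power = εσA(T⁴ − T_w⁴).
Steady state: P = εσA(T⁴ − T_w⁴) with A = 1.84 m².
T⁴ = P/(εσA) + T_w⁴ = 316/(0.89·5.67×10⁻⁸·1.840) + (274)⁴
    = 3.403×10⁹ + 5.636×10⁹ = 9.040×10⁹ K⁴.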